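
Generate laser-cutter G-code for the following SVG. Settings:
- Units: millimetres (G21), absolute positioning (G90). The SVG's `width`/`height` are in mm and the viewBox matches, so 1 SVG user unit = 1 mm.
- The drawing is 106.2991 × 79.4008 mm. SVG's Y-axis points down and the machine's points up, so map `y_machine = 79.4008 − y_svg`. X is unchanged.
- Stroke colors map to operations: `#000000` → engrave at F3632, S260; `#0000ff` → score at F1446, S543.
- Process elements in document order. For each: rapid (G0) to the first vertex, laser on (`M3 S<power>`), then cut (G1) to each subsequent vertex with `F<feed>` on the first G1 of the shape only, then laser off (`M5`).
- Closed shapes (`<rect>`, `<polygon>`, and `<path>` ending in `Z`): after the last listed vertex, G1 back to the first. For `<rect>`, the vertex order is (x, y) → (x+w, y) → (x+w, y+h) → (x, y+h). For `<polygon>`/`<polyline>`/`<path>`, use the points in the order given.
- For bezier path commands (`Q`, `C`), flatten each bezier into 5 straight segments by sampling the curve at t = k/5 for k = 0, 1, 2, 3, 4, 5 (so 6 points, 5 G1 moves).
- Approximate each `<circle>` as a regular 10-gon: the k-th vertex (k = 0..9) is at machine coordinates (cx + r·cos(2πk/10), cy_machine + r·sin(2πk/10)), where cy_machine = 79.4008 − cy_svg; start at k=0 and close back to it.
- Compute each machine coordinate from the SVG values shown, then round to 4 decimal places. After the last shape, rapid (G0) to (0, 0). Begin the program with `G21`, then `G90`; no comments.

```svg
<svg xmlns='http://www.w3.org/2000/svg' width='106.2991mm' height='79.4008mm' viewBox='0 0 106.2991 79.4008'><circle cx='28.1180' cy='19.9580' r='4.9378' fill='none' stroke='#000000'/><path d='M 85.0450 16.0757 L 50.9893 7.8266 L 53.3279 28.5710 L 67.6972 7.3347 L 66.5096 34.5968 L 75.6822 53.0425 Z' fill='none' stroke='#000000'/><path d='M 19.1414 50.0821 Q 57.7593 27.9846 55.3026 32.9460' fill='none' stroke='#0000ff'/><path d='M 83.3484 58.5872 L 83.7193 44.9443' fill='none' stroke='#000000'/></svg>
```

G21
G90
G0 X33.0558 Y59.4428
M3 S260
G1 X32.1128 Y62.3452 F3632
G1 X29.6439 Y64.1389
G1 X26.5921 Y64.1389
G1 X24.1232 Y62.3452
G1 X23.1802 Y59.4428
G1 X24.1232 Y56.5404
G1 X26.5921 Y54.7467
G1 X29.6439 Y54.7467
G1 X32.1128 Y56.5404
G1 X33.0558 Y59.4428
M5
G0 X85.0450 Y63.3251
M3 S260
G1 X50.9893 Y71.5742 F3632
G1 X53.3279 Y50.8298
G1 X67.6972 Y72.0661
G1 X66.5096 Y44.8040
G1 X75.6822 Y26.3583
G1 X85.0450 Y63.3251
M5
G0 X19.1414 Y29.3187
M3 S543
G1 X32.9456 Y37.0753 F1446
G1 X43.4638 Y42.6673
G1 X50.6960 Y46.0945
G1 X54.6423 Y47.3570
G1 X55.3026 Y46.4548
M5
G0 X83.3484 Y20.8136
M3 S260
G1 X83.7193 Y34.4565 F3632
M5
G0 X0.0000 Y0.0000

viewBox `0 0 106.2991 79.4008` with mm width/height → 1 unit = 1 mm. Flip: y_m = 79.4008 − y_svg.

**Shape 1** — `<circle>` circle, stroke `#000000` → engrave (S260, F3632). Machine vertices: (33.0558,59.4428) → (32.1128,62.3452) → (29.6439,64.1389) → (26.5921,64.1389) → (24.1232,62.3452) → (23.1802,59.4428) → (24.1232,56.5404) → (26.5921,54.7467) → (29.6439,54.7467) → (32.1128,56.5404) → (33.0558,59.4428). Closed: final G1 returns to the first vertex.

**Shape 2** — `<path>` closed polygon, stroke `#000000` → engrave (S260, F3632). Machine vertices: (85.0450,63.3251) → (50.9893,71.5742) → (53.3279,50.8298) → (67.6972,72.0661) → (66.5096,44.8040) → (75.6822,26.3583) → (85.0450,63.3251). Closed: final G1 returns to the first vertex.

**Shape 3** — `<path>` quadratic bezier, stroke `#0000ff` → score (S543, F1446). Control points (SVG): P0=(19.1414,50.0821), P1=(57.7593,27.9846), P2=(55.3026,32.9460); sampled at t=k/5. Machine vertices: (19.1414,29.3187) → (32.9456,37.0753) → (43.4638,42.6673) → (50.6960,46.0945) → (54.6423,47.3570) → (55.3026,46.4548). Open path.

**Shape 4** — `<path>` line segment, stroke `#000000` → engrave (S260, F3632). Machine vertices: (83.3484,20.8136) → (83.7193,34.4565). Open path.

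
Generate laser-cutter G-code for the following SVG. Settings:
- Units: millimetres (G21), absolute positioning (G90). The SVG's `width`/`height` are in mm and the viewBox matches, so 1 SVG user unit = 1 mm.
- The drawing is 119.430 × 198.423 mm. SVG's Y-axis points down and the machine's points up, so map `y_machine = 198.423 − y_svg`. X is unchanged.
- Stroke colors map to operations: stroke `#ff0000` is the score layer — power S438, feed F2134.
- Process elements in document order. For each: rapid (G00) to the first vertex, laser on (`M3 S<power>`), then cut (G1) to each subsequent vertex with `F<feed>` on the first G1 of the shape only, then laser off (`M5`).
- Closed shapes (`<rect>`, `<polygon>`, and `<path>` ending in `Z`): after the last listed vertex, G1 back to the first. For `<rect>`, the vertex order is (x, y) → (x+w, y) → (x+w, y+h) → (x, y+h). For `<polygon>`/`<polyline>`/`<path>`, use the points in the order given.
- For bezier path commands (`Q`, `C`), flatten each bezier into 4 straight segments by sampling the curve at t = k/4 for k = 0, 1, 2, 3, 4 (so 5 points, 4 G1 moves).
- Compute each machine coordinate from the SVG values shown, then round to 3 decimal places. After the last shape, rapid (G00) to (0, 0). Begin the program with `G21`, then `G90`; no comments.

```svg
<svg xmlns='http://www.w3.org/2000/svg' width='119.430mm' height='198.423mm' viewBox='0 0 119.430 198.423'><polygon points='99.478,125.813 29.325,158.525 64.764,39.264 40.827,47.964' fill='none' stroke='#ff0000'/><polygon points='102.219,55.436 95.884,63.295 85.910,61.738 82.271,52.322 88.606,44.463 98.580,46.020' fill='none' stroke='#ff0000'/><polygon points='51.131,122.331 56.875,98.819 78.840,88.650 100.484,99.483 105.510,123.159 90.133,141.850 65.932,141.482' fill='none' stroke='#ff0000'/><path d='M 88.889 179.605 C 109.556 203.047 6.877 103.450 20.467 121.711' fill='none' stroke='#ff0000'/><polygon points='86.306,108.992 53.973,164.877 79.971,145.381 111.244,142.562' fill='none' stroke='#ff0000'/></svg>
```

1 u = 1 mm; y_m = 198.423 − y.

[1] `<polygon>` closed polygon, #ff0000→score S438 F2134: (99.478,72.610) → (29.325,39.898) → (64.764,159.159) → (40.827,150.459) → (99.478,72.610) (closed)

[2] `<polygon>` regular polygon, #ff0000→score S438 F2134: (102.219,142.987) → (95.884,135.128) → (85.910,136.685) → (82.271,146.101) → (88.606,153.960) → (98.580,152.403) → (102.219,142.987) (closed)

[3] `<polygon>` regular polygon, #ff0000→score S438 F2134: (51.131,76.092) → (56.875,99.604) → (78.840,109.773) → (100.484,98.940) → (105.510,75.264) → (90.133,56.573) → (65.932,56.941) → (51.131,76.092) (closed)

[4] `<path>` cubic bezier, #ff0000→score S438 F2134: (88.889,18.818) → (85.006,20.542) → (57.332,45.822) → (28.331,72.073) → (20.467,76.712)

[5] `<polygon>` closed polygon, #ff0000→score S438 F2134: (86.306,89.431) → (53.973,33.546) → (79.971,53.042) → (111.244,55.861) → (86.306,89.431) (closed)

G21
G90
G00 X99.478 Y72.610
M3 S438
G1 X29.325 Y39.898 F2134
G1 X64.764 Y159.159
G1 X40.827 Y150.459
G1 X99.478 Y72.610
M5
G00 X102.219 Y142.987
M3 S438
G1 X95.884 Y135.128 F2134
G1 X85.910 Y136.685
G1 X82.271 Y146.101
G1 X88.606 Y153.960
G1 X98.580 Y152.403
G1 X102.219 Y142.987
M5
G00 X51.131 Y76.092
M3 S438
G1 X56.875 Y99.604 F2134
G1 X78.840 Y109.773
G1 X100.484 Y98.940
G1 X105.510 Y75.264
G1 X90.133 Y56.573
G1 X65.932 Y56.941
G1 X51.131 Y76.092
M5
G00 X88.889 Y18.818
M3 S438
G1 X85.006 Y20.542 F2134
G1 X57.332 Y45.822
G1 X28.331 Y72.073
G1 X20.467 Y76.712
M5
G00 X86.306 Y89.431
M3 S438
G1 X53.973 Y33.546 F2134
G1 X79.971 Y53.042
G1 X111.244 Y55.861
G1 X86.306 Y89.431
M5
G00 X0.000 Y0.000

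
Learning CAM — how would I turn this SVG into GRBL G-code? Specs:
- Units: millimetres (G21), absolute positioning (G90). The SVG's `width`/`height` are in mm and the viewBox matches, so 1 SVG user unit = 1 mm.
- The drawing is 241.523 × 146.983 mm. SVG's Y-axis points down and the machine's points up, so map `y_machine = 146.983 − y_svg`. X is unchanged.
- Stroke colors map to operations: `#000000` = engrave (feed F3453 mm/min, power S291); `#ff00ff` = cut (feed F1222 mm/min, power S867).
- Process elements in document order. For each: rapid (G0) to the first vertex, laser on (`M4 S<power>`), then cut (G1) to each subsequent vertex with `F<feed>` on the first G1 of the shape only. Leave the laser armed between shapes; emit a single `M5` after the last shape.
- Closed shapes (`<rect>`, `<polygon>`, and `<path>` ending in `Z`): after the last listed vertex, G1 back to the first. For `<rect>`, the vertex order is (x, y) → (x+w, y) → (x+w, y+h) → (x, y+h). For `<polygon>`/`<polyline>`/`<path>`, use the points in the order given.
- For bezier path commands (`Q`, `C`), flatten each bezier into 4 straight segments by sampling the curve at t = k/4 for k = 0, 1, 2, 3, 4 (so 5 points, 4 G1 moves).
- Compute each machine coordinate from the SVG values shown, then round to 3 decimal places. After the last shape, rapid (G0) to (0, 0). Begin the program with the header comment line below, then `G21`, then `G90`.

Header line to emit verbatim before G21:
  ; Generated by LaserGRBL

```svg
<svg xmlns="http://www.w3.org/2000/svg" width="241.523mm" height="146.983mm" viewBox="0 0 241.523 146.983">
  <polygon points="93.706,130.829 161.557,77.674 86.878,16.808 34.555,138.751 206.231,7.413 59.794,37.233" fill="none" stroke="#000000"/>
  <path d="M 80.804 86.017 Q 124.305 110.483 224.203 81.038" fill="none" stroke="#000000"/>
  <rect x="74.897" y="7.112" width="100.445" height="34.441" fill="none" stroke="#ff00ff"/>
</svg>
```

; Generated by LaserGRBL
G21
G90
G0 X93.706 Y16.154
M4 S291
G1 X161.557 Y69.309 F3453
G1 X86.878 Y130.175
G1 X34.555 Y8.232
G1 X206.231 Y139.570
G1 X59.794 Y109.750
G1 X93.706 Y16.154
G0 X80.804 Y60.966
M4 S291
G1 X106.079 Y52.102 F3453
G1 X138.404 Y49.978
G1 X177.779 Y54.592
G1 X224.203 Y65.945
G0 X74.897 Y139.871
M4 S867
G1 X175.342 Y139.871 F1222
G1 X175.342 Y105.430
G1 X74.897 Y105.430
G1 X74.897 Y139.871
M5
G0 X0.000 Y0.000

1 u = 1 mm; y_m = 146.983 − y.

[1] `<polygon>` closed polygon, #000000→engrave S291 F3453: (93.706,16.154) → (161.557,69.309) → (86.878,130.175) → (34.555,8.232) → (206.231,139.570) → (59.794,109.750) → (93.706,16.154) (closed)

[2] `<path>` quadratic bezier, #000000→engrave S291 F3453: (80.804,60.966) → (106.079,52.102) → (138.404,49.978) → (177.779,54.592) → (224.203,65.945)

[3] `<rect>` rectangle, #ff00ff→cut S867 F1222: (74.897,139.871) → (175.342,139.871) → (175.342,105.430) → (74.897,105.430) → (74.897,139.871) (closed)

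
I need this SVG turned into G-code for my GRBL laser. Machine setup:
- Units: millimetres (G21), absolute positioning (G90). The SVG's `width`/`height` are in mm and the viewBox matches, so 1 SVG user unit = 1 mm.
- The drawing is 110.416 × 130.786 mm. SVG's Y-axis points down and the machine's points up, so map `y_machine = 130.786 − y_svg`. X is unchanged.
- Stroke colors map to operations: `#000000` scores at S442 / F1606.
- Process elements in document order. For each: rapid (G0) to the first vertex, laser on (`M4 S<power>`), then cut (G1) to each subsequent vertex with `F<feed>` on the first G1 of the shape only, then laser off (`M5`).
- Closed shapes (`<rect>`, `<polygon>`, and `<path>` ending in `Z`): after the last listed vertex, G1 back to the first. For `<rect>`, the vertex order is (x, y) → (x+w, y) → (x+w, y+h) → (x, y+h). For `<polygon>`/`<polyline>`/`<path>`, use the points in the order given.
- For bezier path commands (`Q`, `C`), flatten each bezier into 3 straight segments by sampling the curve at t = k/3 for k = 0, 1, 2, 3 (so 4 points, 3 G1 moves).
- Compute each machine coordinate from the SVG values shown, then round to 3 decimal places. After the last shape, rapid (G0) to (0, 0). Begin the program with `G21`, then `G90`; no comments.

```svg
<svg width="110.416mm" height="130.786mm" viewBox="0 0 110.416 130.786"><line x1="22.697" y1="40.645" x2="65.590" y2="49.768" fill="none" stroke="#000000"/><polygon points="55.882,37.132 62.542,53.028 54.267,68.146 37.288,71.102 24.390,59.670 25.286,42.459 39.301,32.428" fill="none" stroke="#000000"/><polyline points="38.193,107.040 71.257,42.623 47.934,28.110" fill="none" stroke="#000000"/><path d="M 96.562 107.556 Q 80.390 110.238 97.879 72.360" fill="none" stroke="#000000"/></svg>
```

G21
G90
G0 X22.697 Y90.141
M4 S442
G1 X65.590 Y81.018 F1606
M5
G0 X55.882 Y93.654
M4 S442
G1 X62.542 Y77.758 F1606
G1 X54.267 Y62.640
G1 X37.288 Y59.684
G1 X24.390 Y71.116
G1 X25.286 Y88.327
G1 X39.301 Y98.358
G1 X55.882 Y93.654
M5
G0 X38.193 Y23.746
M4 S442
G1 X71.257 Y88.163 F1606
G1 X47.934 Y102.676
M5
G0 X96.562 Y23.230
M4 S442
G1 X89.521 Y25.949 F1606
G1 X89.960 Y37.681
G1 X97.879 Y58.426
M5
G0 X0.000 Y0.000

Since the viewBox matches the mm dimensions, user units are millimetres directly. The only transform is the Y-flip y_m = 130.786 − y_svg.

Shape 1 is a line segment drawn with `<line>`. Its stroke #000000 means score at S442, F1606. After flipping Y the toolpath is (22.697,90.141) → (65.590,81.018).

Shape 2 is a regular polygon drawn with `<polygon>`. Its stroke #000000 means score at S442, F1606. After flipping Y the toolpath is (55.882,93.654) → (62.542,77.758) → (54.267,62.640) → (37.288,59.684) → (24.390,71.116) → (25.286,88.327) → (39.301,98.358) → (55.882,93.654), returning to the start.

Shape 3 is a open polyline drawn with `<polyline>`. Its stroke #000000 means score at S442, F1606. After flipping Y the toolpath is (38.193,23.746) → (71.257,88.163) → (47.934,102.676).

Shape 4 is a quadratic bezier drawn with `<path>`. Its stroke #000000 means score at S442, F1606. After flipping Y the toolpath is (96.562,23.230) → (89.521,25.949) → (89.960,37.681) → (97.879,58.426).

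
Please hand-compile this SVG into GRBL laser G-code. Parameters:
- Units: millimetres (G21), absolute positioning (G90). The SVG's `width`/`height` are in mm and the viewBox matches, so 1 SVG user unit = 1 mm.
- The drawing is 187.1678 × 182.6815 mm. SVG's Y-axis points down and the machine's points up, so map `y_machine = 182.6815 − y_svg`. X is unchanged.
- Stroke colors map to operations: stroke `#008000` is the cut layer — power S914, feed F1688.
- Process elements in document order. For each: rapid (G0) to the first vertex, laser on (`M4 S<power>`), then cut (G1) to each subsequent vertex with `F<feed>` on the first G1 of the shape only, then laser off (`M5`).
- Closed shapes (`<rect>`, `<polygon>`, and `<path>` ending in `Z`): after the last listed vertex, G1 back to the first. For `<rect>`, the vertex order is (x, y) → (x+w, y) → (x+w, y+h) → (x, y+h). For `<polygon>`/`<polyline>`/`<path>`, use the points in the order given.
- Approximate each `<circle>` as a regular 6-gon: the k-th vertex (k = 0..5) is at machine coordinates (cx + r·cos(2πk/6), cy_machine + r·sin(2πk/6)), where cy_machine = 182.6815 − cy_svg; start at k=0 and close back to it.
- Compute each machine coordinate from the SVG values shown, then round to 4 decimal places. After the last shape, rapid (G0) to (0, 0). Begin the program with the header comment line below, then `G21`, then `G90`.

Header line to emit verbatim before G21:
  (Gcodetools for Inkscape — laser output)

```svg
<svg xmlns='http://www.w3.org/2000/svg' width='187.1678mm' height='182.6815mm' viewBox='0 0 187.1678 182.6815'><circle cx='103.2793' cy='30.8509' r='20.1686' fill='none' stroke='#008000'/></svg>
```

1 u = 1 mm; y_m = 182.6815 − y.

[1] `<circle>` circle, #008000→cut S914 F1688: (123.4479,151.8306) → (113.3636,169.2971) → (93.1950,169.2971) → (83.1107,151.8306) → (93.1950,134.3641) → (113.3636,134.3641) → (123.4479,151.8306) (closed)

(Gcodetools for Inkscape — laser output)
G21
G90
G0 X123.4479 Y151.8306
M4 S914
G1 X113.3636 Y169.2971 F1688
G1 X93.1950 Y169.2971
G1 X83.1107 Y151.8306
G1 X93.1950 Y134.3641
G1 X113.3636 Y134.3641
G1 X123.4479 Y151.8306
M5
G0 X0.0000 Y0.0000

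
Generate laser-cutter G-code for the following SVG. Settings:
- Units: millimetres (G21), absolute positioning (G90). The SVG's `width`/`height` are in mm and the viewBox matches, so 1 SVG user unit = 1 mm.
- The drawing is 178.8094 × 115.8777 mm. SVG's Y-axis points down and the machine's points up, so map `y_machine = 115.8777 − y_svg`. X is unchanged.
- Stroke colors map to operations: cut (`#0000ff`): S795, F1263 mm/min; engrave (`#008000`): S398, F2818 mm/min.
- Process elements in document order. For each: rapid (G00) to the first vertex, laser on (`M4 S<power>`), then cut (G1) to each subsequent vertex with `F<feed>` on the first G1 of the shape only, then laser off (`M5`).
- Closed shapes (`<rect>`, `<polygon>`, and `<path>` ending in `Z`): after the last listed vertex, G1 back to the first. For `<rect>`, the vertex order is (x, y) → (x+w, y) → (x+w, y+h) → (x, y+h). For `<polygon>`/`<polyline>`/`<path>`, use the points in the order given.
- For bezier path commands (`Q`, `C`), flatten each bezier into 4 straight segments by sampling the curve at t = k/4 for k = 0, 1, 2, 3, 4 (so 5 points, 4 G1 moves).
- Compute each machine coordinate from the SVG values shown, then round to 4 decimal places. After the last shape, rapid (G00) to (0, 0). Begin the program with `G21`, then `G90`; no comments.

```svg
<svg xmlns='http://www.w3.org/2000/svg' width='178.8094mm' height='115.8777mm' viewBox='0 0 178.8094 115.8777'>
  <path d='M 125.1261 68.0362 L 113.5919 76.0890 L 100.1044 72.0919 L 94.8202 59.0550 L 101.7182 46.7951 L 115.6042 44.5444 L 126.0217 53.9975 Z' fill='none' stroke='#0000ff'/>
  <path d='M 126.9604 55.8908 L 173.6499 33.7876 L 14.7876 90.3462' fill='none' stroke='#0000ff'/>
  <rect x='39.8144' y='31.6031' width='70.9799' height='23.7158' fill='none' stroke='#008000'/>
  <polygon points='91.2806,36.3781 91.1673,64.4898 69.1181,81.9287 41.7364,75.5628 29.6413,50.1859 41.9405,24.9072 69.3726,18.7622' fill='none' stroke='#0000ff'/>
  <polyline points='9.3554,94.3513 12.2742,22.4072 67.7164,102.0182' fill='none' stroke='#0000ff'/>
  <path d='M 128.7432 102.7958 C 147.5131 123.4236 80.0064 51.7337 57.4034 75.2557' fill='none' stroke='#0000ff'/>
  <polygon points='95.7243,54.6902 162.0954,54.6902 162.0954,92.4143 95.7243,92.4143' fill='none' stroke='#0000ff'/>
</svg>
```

Since the viewBox matches the mm dimensions, user units are millimetres directly. The only transform is the Y-flip y_m = 115.8777 − y_svg.

Shape 1 is a regular polygon drawn with `<path>`. Its stroke #0000ff means cut at S795, F1263. After flipping Y the toolpath is (125.1261,47.8415) → (113.5919,39.7887) → (100.1044,43.7858) → (94.8202,56.8227) → (101.7182,69.0826) → (115.6042,71.3333) → (126.0217,61.8802) → (125.1261,47.8415), returning to the start.

Shape 2 is a open polyline drawn with `<path>`. Its stroke #0000ff means cut at S795, F1263. After flipping Y the toolpath is (126.9604,59.9869) → (173.6499,82.0901) → (14.7876,25.5315).

Shape 3 is a rectangle drawn with `<rect>`. Its stroke #008000 means engrave at S398, F2818. After flipping Y the toolpath is (39.8144,84.2746) → (110.7943,84.2746) → (110.7943,60.5588) → (39.8144,60.5588) → (39.8144,84.2746), returning to the start.

Shape 4 is a regular polygon drawn with `<polygon>`. Its stroke #0000ff means cut at S795, F1263. After flipping Y the toolpath is (91.2806,79.4996) → (91.1673,51.3879) → (69.1181,33.9490) → (41.7364,40.3149) → (29.6413,65.6918) → (41.9405,90.9705) → (69.3726,97.1155) → (91.2806,79.4996), returning to the start.

Shape 5 is a open polyline drawn with `<polyline>`. Its stroke #0000ff means cut at S795, F1263. After flipping Y the toolpath is (9.3554,21.5264) → (12.2742,93.4705) → (67.7164,13.8595).

Shape 6 is a cubic bezier drawn with `<path>`. Its stroke #0000ff means cut at S795, F1263. After flipping Y the toolpath is (128.7432,13.0819) → (128.6935,11.9905) → (108.5881,27.9373) → (80.7254,43.3414) → (57.4034,40.6220).

Shape 7 is a rectangle drawn with `<polygon>`. Its stroke #0000ff means cut at S795, F1263. After flipping Y the toolpath is (95.7243,61.1875) → (162.0954,61.1875) → (162.0954,23.4634) → (95.7243,23.4634) → (95.7243,61.1875), returning to the start.

G21
G90
G00 X125.1261 Y47.8415
M4 S795
G1 X113.5919 Y39.7887 F1263
G1 X100.1044 Y43.7858
G1 X94.8202 Y56.8227
G1 X101.7182 Y69.0826
G1 X115.6042 Y71.3333
G1 X126.0217 Y61.8802
G1 X125.1261 Y47.8415
M5
G00 X126.9604 Y59.9869
M4 S795
G1 X173.6499 Y82.0901 F1263
G1 X14.7876 Y25.5315
M5
G00 X39.8144 Y84.2746
M4 S398
G1 X110.7943 Y84.2746 F2818
G1 X110.7943 Y60.5588
G1 X39.8144 Y60.5588
G1 X39.8144 Y84.2746
M5
G00 X91.2806 Y79.4996
M4 S795
G1 X91.1673 Y51.3879 F1263
G1 X69.1181 Y33.9490
G1 X41.7364 Y40.3149
G1 X29.6413 Y65.6918
G1 X41.9405 Y90.9705
G1 X69.3726 Y97.1155
G1 X91.2806 Y79.4996
M5
G00 X9.3554 Y21.5264
M4 S795
G1 X12.2742 Y93.4705 F1263
G1 X67.7164 Y13.8595
M5
G00 X128.7432 Y13.0819
M4 S795
G1 X128.6935 Y11.9905 F1263
G1 X108.5881 Y27.9373
G1 X80.7254 Y43.3414
G1 X57.4034 Y40.6220
M5
G00 X95.7243 Y61.1875
M4 S795
G1 X162.0954 Y61.1875 F1263
G1 X162.0954 Y23.4634
G1 X95.7243 Y23.4634
G1 X95.7243 Y61.1875
M5
G00 X0.0000 Y0.0000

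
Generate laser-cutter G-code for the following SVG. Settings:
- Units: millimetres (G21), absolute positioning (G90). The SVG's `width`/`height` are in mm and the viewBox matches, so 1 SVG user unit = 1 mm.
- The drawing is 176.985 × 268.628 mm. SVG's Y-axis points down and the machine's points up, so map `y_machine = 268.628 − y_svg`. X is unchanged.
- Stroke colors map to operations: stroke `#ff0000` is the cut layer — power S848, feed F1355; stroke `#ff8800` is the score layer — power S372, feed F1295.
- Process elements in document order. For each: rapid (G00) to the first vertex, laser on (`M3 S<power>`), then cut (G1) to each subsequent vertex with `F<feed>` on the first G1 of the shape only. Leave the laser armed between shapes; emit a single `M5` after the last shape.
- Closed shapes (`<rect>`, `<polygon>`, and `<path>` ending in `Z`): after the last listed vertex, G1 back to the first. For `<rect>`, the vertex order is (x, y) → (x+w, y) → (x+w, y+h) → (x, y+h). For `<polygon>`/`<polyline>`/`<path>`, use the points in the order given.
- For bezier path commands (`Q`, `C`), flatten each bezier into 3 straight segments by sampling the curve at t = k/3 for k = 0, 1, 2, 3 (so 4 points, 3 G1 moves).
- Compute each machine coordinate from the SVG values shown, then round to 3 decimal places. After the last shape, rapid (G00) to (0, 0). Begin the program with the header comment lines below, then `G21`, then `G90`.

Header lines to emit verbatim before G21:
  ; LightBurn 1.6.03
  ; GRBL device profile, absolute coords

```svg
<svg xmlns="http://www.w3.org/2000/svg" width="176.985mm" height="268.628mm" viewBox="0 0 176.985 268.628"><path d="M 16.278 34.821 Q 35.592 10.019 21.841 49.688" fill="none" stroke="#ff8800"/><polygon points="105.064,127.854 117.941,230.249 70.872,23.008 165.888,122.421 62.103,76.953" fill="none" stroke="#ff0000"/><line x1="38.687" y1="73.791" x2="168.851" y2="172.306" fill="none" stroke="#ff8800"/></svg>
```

Since the viewBox matches the mm dimensions, user units are millimetres directly. The only transform is the Y-flip y_m = 268.628 − y_svg.

Shape 1 is a quadratic bezier drawn with `<path>`. Its stroke #ff8800 means score at S372, F1295. After flipping Y the toolpath is (16.278,233.807) → (25.480,243.178) → (27.334,238.223) → (21.841,218.940).

Shape 2 is a closed polygon drawn with `<polygon>`. Its stroke #ff0000 means cut at S848, F1355. After flipping Y the toolpath is (105.064,140.774) → (117.941,38.379) → (70.872,245.620) → (165.888,146.207) → (62.103,191.675) → (105.064,140.774), returning to the start.

Shape 3 is a line segment drawn with `<line>`. Its stroke #ff8800 means score at S372, F1295. After flipping Y the toolpath is (38.687,194.837) → (168.851,96.322).

; LightBurn 1.6.03
; GRBL device profile, absolute coords
G21
G90
G00 X16.278 Y233.807
M3 S372
G1 X25.480 Y243.178 F1295
G1 X27.334 Y238.223
G1 X21.841 Y218.940
G00 X105.064 Y140.774
M3 S848
G1 X117.941 Y38.379 F1355
G1 X70.872 Y245.620
G1 X165.888 Y146.207
G1 X62.103 Y191.675
G1 X105.064 Y140.774
G00 X38.687 Y194.837
M3 S372
G1 X168.851 Y96.322 F1295
M5
G00 X0.000 Y0.000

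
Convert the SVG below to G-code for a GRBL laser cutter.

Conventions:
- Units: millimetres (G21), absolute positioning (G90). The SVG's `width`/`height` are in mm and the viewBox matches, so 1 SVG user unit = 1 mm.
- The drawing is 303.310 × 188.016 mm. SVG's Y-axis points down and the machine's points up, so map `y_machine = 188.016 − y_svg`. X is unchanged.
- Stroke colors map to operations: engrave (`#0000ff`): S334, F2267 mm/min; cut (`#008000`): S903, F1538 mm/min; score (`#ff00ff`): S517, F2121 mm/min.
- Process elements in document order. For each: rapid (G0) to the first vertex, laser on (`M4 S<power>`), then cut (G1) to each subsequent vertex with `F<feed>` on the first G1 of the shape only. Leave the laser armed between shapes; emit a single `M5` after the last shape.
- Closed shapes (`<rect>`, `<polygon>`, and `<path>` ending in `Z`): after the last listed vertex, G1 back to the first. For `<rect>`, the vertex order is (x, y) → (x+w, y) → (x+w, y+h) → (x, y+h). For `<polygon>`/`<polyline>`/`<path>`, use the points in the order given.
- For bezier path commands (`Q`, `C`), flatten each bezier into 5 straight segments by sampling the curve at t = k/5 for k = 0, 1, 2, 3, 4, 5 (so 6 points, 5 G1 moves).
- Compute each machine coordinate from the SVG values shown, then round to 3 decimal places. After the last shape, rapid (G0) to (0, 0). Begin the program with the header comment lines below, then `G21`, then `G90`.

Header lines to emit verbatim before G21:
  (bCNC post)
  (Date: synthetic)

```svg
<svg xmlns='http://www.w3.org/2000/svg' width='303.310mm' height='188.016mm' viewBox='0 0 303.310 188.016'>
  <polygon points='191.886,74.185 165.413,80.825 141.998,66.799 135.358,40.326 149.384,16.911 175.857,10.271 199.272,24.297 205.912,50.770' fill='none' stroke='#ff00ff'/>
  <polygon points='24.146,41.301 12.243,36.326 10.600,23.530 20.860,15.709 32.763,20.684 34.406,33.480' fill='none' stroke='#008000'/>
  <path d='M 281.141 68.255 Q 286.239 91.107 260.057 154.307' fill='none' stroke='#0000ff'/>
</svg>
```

1 u = 1 mm; y_m = 188.016 − y.

[1] `<polygon>` regular polygon, #ff00ff→score S517 F2121: (191.886,113.831) → (165.413,107.191) → (141.998,121.217) → (135.358,147.690) → (149.384,171.105) → (175.857,177.745) → (199.272,163.719) → (205.912,137.246) → (191.886,113.831) (closed)

[2] `<polygon>` regular polygon, #008000→cut S903 F1538: (24.146,146.715) → (12.243,151.690) → (10.600,164.486) → (20.860,172.307) → (32.763,167.332) → (34.406,154.536) → (24.146,146.715) (closed)

[3] `<path>` quadratic bezier, #0000ff→engrave S334 F2267: (281.141,119.761) → (281.929,109.006) → (280.215,95.024) → (275.998,77.813) → (269.279,57.375) → (260.057,33.709)

(bCNC post)
(Date: synthetic)
G21
G90
G0 X191.886 Y113.831
M4 S517
G1 X165.413 Y107.191 F2121
G1 X141.998 Y121.217
G1 X135.358 Y147.690
G1 X149.384 Y171.105
G1 X175.857 Y177.745
G1 X199.272 Y163.719
G1 X205.912 Y137.246
G1 X191.886 Y113.831
G0 X24.146 Y146.715
M4 S903
G1 X12.243 Y151.690 F1538
G1 X10.600 Y164.486
G1 X20.860 Y172.307
G1 X32.763 Y167.332
G1 X34.406 Y154.536
G1 X24.146 Y146.715
G0 X281.141 Y119.761
M4 S334
G1 X281.929 Y109.006 F2267
G1 X280.215 Y95.024
G1 X275.998 Y77.813
G1 X269.279 Y57.375
G1 X260.057 Y33.709
M5
G0 X0.000 Y0.000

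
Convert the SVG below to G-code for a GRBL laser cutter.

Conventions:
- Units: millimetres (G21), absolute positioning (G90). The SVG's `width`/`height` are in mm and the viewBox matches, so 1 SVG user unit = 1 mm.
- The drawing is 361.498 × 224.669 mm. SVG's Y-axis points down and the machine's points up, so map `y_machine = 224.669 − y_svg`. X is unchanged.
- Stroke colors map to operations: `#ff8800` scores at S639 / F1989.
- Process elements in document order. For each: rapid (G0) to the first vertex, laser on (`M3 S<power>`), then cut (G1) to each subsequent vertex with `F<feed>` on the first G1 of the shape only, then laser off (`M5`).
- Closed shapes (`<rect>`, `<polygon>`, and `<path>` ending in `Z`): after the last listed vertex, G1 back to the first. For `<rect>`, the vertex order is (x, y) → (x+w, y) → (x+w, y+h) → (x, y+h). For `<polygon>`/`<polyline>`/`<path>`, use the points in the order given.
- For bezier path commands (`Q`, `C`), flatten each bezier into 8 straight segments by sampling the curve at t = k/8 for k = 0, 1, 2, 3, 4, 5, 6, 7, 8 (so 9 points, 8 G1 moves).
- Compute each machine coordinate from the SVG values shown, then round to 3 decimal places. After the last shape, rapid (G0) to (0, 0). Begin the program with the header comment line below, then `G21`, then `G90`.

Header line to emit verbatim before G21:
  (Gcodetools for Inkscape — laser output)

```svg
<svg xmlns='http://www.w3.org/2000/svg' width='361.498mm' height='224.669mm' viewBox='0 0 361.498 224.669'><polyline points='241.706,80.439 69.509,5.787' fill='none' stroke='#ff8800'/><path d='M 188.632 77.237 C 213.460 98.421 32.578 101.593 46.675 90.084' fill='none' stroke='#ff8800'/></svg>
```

1 u = 1 mm; y_m = 224.669 − y.

[1] `<polyline>` line segment, #ff8800→score S639 F1989: (241.706,144.230) → (69.509,218.882)

[2] `<path>` cubic bezier, #ff8800→score S639 F1989: (188.632,147.432) → (189.082,140.326) → (174.943,134.869) → (150.910,131.023) → (121.678,128.749) → (91.943,128.007) → (66.400,128.758) → (49.746,130.964) → (46.675,134.585)

(Gcodetools for Inkscape — laser output)
G21
G90
G0 X241.706 Y144.230
M3 S639
G1 X69.509 Y218.882 F1989
M5
G0 X188.632 Y147.432
M3 S639
G1 X189.082 Y140.326 F1989
G1 X174.943 Y134.869
G1 X150.910 Y131.023
G1 X121.678 Y128.749
G1 X91.943 Y128.007
G1 X66.400 Y128.758
G1 X49.746 Y130.964
G1 X46.675 Y134.585
M5
G0 X0.000 Y0.000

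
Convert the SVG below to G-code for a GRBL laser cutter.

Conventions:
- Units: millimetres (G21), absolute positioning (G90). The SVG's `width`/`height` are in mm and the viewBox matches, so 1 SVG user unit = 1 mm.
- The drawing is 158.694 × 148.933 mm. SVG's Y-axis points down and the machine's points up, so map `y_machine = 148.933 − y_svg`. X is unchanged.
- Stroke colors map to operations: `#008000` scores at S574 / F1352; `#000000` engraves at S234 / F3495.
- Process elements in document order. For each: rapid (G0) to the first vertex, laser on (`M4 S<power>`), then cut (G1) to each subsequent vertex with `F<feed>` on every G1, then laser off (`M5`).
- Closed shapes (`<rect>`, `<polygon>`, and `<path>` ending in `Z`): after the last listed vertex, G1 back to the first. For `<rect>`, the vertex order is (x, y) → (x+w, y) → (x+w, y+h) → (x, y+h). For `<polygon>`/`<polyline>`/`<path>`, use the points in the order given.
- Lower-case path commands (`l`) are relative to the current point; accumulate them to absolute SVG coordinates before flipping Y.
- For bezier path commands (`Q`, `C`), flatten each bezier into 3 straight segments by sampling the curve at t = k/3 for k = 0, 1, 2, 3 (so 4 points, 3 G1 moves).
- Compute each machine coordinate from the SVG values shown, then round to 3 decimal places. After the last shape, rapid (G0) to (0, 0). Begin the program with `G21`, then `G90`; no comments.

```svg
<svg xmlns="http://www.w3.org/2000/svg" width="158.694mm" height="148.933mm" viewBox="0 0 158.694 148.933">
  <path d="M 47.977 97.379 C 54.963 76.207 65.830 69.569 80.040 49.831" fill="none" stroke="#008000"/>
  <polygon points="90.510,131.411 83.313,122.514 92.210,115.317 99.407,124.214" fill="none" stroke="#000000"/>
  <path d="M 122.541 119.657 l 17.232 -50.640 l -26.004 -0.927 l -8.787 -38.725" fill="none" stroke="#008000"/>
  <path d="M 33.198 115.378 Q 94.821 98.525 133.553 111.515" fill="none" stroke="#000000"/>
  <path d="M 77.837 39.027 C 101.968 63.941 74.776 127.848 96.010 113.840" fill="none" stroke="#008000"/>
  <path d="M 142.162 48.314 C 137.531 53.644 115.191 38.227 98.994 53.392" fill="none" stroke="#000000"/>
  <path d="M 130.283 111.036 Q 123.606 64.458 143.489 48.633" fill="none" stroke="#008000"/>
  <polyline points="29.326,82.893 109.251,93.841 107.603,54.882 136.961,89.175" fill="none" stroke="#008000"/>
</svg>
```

Since the viewBox matches the mm dimensions, user units are millimetres directly. The only transform is the Y-flip y_m = 148.933 − y_svg.

Shape 1 is a cubic bezier drawn with `<path>`. Its stroke #008000 means score at S574, F1352. After flipping Y the toolpath is (47.977,51.554) → (56.237,68.905) → (66.964,82.707) → (80.040,99.102).

Shape 2 is a regular polygon drawn with `<polygon>`. Its stroke #000000 means engrave at S234, F3495. After flipping Y the toolpath is (90.510,17.522) → (83.313,26.419) → (92.210,33.616) → (99.407,24.719) → (90.510,17.522), returning to the start.

Shape 3 is a open polyline drawn with `<path>`. Its stroke #008000 means score at S574, F1352. After flipping Y the toolpath is (122.541,29.276) → (139.773,79.916) → (113.769,80.843) → (104.982,119.568).

Shape 4 is a quadratic bezier drawn with `<path>`. Its stroke #000000 means engrave at S234, F3495. After flipping Y the toolpath is (33.198,33.555) → (71.737,41.474) → (105.188,42.762) → (133.553,37.418).

Shape 5 is a cubic bezier drawn with `<path>`. Its stroke #008000 means score at S574, F1352. After flipping Y the toolpath is (77.837,109.906) → (88.555,76.324) → (87.224,42.727) → (96.010,35.093).

Shape 6 is a cubic bezier drawn with `<path>`. Its stroke #000000 means engrave at S234, F3495. After flipping Y the toolpath is (142.162,100.619) → (132.511,100.304) → (116.355,102.413) → (98.994,95.541).

Shape 7 is a quadratic bezier drawn with `<path>`. Its stroke #008000 means score at S574, F1352. After flipping Y the toolpath is (130.283,37.897) → (128.783,65.532) → (133.185,86.333) → (143.489,100.300).

Shape 8 is a open polyline drawn with `<polyline>`. Its stroke #008000 means score at S574, F1352. After flipping Y the toolpath is (29.326,66.040) → (109.251,55.092) → (107.603,94.051) → (136.961,59.758).

G21
G90
G0 X47.977 Y51.554
M4 S574
G1 X56.237 Y68.905 F1352
G1 X66.964 Y82.707 F1352
G1 X80.040 Y99.102 F1352
M5
G0 X90.510 Y17.522
M4 S234
G1 X83.313 Y26.419 F3495
G1 X92.210 Y33.616 F3495
G1 X99.407 Y24.719 F3495
G1 X90.510 Y17.522 F3495
M5
G0 X122.541 Y29.276
M4 S574
G1 X139.773 Y79.916 F1352
G1 X113.769 Y80.843 F1352
G1 X104.982 Y119.568 F1352
M5
G0 X33.198 Y33.555
M4 S234
G1 X71.737 Y41.474 F3495
G1 X105.188 Y42.762 F3495
G1 X133.553 Y37.418 F3495
M5
G0 X77.837 Y109.906
M4 S574
G1 X88.555 Y76.324 F1352
G1 X87.224 Y42.727 F1352
G1 X96.010 Y35.093 F1352
M5
G0 X142.162 Y100.619
M4 S234
G1 X132.511 Y100.304 F3495
G1 X116.355 Y102.413 F3495
G1 X98.994 Y95.541 F3495
M5
G0 X130.283 Y37.897
M4 S574
G1 X128.783 Y65.532 F1352
G1 X133.185 Y86.333 F1352
G1 X143.489 Y100.300 F1352
M5
G0 X29.326 Y66.040
M4 S574
G1 X109.251 Y55.092 F1352
G1 X107.603 Y94.051 F1352
G1 X136.961 Y59.758 F1352
M5
G0 X0.000 Y0.000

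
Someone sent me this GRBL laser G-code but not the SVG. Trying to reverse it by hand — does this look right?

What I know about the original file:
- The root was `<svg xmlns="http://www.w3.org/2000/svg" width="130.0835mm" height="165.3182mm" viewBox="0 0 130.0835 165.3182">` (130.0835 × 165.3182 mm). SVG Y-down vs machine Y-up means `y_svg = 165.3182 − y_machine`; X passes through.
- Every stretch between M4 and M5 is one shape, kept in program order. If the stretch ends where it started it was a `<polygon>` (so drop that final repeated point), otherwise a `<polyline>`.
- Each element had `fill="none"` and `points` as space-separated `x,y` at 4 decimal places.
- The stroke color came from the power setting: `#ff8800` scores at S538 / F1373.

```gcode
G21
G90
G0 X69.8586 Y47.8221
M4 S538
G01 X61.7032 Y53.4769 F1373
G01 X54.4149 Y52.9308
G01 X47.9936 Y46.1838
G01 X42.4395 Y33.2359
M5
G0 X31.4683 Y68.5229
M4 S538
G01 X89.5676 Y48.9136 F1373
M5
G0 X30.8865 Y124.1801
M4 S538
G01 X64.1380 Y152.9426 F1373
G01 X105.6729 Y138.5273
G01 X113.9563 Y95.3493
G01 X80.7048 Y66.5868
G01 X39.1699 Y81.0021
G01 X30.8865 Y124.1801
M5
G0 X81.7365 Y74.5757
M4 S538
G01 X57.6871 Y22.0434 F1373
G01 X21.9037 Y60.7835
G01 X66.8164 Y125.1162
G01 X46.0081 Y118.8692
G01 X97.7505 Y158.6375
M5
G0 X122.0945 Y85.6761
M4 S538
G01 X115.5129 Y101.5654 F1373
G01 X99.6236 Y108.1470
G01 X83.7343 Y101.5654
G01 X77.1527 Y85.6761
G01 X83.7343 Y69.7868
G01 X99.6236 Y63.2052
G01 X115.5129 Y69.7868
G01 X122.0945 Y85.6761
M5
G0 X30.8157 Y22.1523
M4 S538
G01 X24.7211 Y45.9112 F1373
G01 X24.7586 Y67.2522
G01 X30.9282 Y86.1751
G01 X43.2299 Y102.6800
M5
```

Each laser-on run becomes one SVG element. Flip Y back into SVG space with y_svg = 165.3182 − y_machine. Every run uses S538, so all elements get stroke `#ff8800` (score).

Run 1: The run is open, so emit a `<polyline>` with points (Y-flipped): 69.8586,117.4961 61.7032,111.8413 54.4149,112.3874 47.9936,119.1344 42.4395,132.0823.

Run 2: The run is open, so emit a `<polyline>` with points (Y-flipped): 31.4683,96.7953 89.5676,116.4046.

Run 3: The run returns to its start, so emit a `<polygon>` with points (Y-flipped): 30.8865,41.1381 64.1380,12.3756 105.6729,26.7909 113.9563,69.9689 80.7048,98.7314 39.1699,84.3161.

Run 4: The run is open, so emit a `<polyline>` with points (Y-flipped): 81.7365,90.7425 57.6871,143.2748 21.9037,104.5347 66.8164,40.2020 46.0081,46.4490 97.7505,6.6807.

Run 5: The run returns to its start, so emit a `<polygon>` with points (Y-flipped): 122.0945,79.6421 115.5129,63.7528 99.6236,57.1712 83.7343,63.7528 77.1527,79.6421 83.7343,95.5314 99.6236,102.1130 115.5129,95.5314.

Run 6: The run is open, so emit a `<polyline>` with points (Y-flipped): 30.8157,143.1659 24.7211,119.4070 24.7586,98.0660 30.9282,79.1431 43.2299,62.6382.

<svg xmlns="http://www.w3.org/2000/svg" width="130.0835mm" height="165.3182mm" viewBox="0 0 130.0835 165.3182">
  <polyline points="69.8586,117.4961 61.7032,111.8413 54.4149,112.3874 47.9936,119.1344 42.4395,132.0823" fill="none" stroke="#ff8800"/>
  <polyline points="31.4683,96.7953 89.5676,116.4046" fill="none" stroke="#ff8800"/>
  <polygon points="30.8865,41.1381 64.1380,12.3756 105.6729,26.7909 113.9563,69.9689 80.7048,98.7314 39.1699,84.3161" fill="none" stroke="#ff8800"/>
  <polyline points="81.7365,90.7425 57.6871,143.2748 21.9037,104.5347 66.8164,40.2020 46.0081,46.4490 97.7505,6.6807" fill="none" stroke="#ff8800"/>
  <polygon points="122.0945,79.6421 115.5129,63.7528 99.6236,57.1712 83.7343,63.7528 77.1527,79.6421 83.7343,95.5314 99.6236,102.1130 115.5129,95.5314" fill="none" stroke="#ff8800"/>
  <polyline points="30.8157,143.1659 24.7211,119.4070 24.7586,98.0660 30.9282,79.1431 43.2299,62.6382" fill="none" stroke="#ff8800"/>
</svg>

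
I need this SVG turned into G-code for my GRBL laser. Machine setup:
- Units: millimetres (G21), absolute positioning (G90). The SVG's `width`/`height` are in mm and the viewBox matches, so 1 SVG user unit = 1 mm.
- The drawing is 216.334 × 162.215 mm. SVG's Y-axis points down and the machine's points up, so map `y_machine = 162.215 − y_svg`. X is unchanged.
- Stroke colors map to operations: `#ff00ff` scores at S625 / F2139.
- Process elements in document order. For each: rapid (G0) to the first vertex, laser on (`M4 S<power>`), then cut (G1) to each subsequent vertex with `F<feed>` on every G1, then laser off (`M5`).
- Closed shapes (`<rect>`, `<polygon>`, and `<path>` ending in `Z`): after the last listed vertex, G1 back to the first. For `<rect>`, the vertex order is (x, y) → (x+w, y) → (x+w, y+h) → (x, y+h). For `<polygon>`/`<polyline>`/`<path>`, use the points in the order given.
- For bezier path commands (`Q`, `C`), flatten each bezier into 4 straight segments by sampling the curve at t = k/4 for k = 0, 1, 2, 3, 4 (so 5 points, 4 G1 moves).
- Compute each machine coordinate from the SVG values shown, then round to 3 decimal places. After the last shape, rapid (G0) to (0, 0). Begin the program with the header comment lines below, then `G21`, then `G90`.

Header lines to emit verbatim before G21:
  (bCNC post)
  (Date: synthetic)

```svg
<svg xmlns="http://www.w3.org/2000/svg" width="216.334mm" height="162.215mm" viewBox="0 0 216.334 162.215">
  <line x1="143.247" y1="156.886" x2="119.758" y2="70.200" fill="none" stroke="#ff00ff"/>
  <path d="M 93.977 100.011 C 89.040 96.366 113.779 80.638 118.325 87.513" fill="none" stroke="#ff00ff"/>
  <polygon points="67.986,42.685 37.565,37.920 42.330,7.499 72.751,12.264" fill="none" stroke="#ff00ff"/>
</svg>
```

(bCNC post)
(Date: synthetic)
G21
G90
G0 X143.247 Y5.329
M4 S625
G1 X119.758 Y92.015 F2139
M5
G0 X93.977 Y62.204
M4 S625
G1 X95.059 Y66.661 F2139
G1 X102.595 Y72.398 F2139
G1 X111.909 Y76.162 F2139
G1 X118.325 Y74.702 F2139
M5
G0 X67.986 Y119.530
M4 S625
G1 X37.565 Y124.295 F2139
G1 X42.330 Y154.716 F2139
G1 X72.751 Y149.951 F2139
G1 X67.986 Y119.530 F2139
M5
G0 X0.000 Y0.000

Since the viewBox matches the mm dimensions, user units are millimetres directly. The only transform is the Y-flip y_m = 162.215 − y_svg.

Shape 1 is a line segment drawn with `<line>`. Its stroke #ff00ff means score at S625, F2139. After flipping Y the toolpath is (143.247,5.329) → (119.758,92.015).

Shape 2 is a cubic bezier drawn with `<path>`. Its stroke #ff00ff means score at S625, F2139. After flipping Y the toolpath is (93.977,62.204) → (95.059,66.661) → (102.595,72.398) → (111.909,76.162) → (118.325,74.702).

Shape 3 is a regular polygon drawn with `<polygon>`. Its stroke #ff00ff means score at S625, F2139. After flipping Y the toolpath is (67.986,119.530) → (37.565,124.295) → (42.330,154.716) → (72.751,149.951) → (67.986,119.530), returning to the start.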